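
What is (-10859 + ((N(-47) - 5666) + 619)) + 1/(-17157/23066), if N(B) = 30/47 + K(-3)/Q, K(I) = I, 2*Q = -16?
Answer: -5400644789/339528 ≈ -15906.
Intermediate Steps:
Q = -8 (Q = (½)*(-16) = -8)
N(B) = 381/376 (N(B) = 30/47 - 3/(-8) = 30*(1/47) - 3*(-⅛) = 30/47 + 3/8 = 381/376)
(-10859 + ((N(-47) - 5666) + 619)) + 1/(-17157/23066) = (-10859 + ((381/376 - 5666) + 619)) + 1/(-17157/23066) = (-10859 + (-2130035/376 + 619)) + 1/(-17157*1/23066) = (-10859 - 1897291/376) + 1/(-903/1214) = -5980275/376 - 1214/903 = -5400644789/339528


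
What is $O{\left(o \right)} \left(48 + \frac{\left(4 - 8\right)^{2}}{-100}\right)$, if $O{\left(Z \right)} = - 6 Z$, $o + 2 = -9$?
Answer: $\frac{78936}{25} \approx 3157.4$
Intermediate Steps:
$o = -11$ ($o = -2 - 9 = -11$)
$O{\left(o \right)} \left(48 + \frac{\left(4 - 8\right)^{2}}{-100}\right) = \left(-6\right) \left(-11\right) \left(48 + \frac{\left(4 - 8\right)^{2}}{-100}\right) = 66 \left(48 + \left(-4\right)^{2} \left(- \frac{1}{100}\right)\right) = 66 \left(48 + 16 \left(- \frac{1}{100}\right)\right) = 66 \left(48 - \frac{4}{25}\right) = 66 \cdot \frac{1196}{25} = \frac{78936}{25}$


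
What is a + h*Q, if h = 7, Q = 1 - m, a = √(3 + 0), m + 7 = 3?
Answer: 35 + √3 ≈ 36.732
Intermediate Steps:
m = -4 (m = -7 + 3 = -4)
a = √3 ≈ 1.7320
Q = 5 (Q = 1 - 1*(-4) = 1 + 4 = 5)
a + h*Q = √3 + 7*5 = √3 + 35 = 35 + √3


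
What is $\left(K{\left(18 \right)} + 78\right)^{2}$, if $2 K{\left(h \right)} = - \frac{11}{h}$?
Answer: $\frac{7823209}{1296} \approx 6036.4$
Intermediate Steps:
$K{\left(h \right)} = - \frac{11}{2 h}$ ($K{\left(h \right)} = \frac{\left(-11\right) \frac{1}{h}}{2} = - \frac{11}{2 h}$)
$\left(K{\left(18 \right)} + 78\right)^{2} = \left(- \frac{11}{2 \cdot 18} + 78\right)^{2} = \left(\left(- \frac{11}{2}\right) \frac{1}{18} + 78\right)^{2} = \left(- \frac{11}{36} + 78\right)^{2} = \left(\frac{2797}{36}\right)^{2} = \frac{7823209}{1296}$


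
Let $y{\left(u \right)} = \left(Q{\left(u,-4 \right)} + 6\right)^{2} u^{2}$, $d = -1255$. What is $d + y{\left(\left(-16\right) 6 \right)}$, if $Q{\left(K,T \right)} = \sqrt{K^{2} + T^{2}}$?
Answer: $85412633 + 442368 \sqrt{577} \approx 9.6039 \cdot 10^{7}$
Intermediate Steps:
$y{\left(u \right)} = u^{2} \left(6 + \sqrt{16 + u^{2}}\right)^{2}$ ($y{\left(u \right)} = \left(\sqrt{u^{2} + \left(-4\right)^{2}} + 6\right)^{2} u^{2} = \left(\sqrt{u^{2} + 16} + 6\right)^{2} u^{2} = \left(\sqrt{16 + u^{2}} + 6\right)^{2} u^{2} = \left(6 + \sqrt{16 + u^{2}}\right)^{2} u^{2} = u^{2} \left(6 + \sqrt{16 + u^{2}}\right)^{2}$)
$d + y{\left(\left(-16\right) 6 \right)} = -1255 + \left(\left(-16\right) 6\right)^{2} \left(6 + \sqrt{16 + \left(\left(-16\right) 6\right)^{2}}\right)^{2} = -1255 + \left(-96\right)^{2} \left(6 + \sqrt{16 + \left(-96\right)^{2}}\right)^{2} = -1255 + 9216 \left(6 + \sqrt{16 + 9216}\right)^{2} = -1255 + 9216 \left(6 + \sqrt{9232}\right)^{2} = -1255 + 9216 \left(6 + 4 \sqrt{577}\right)^{2}$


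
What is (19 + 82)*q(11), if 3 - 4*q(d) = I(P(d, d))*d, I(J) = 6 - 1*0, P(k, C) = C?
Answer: -6363/4 ≈ -1590.8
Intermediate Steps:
I(J) = 6 (I(J) = 6 + 0 = 6)
q(d) = ¾ - 3*d/2
(19 + 82)*q(11) = (19 + 82)*(¾ - 3/2*11) = 101*(¾ - 33/2) = 101*(-63/4) = -6363/4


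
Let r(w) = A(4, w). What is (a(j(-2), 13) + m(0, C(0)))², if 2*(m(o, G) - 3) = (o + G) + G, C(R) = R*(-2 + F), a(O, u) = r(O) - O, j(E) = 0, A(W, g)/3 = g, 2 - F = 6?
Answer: 9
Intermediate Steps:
F = -4 (F = 2 - 1*6 = 2 - 6 = -4)
A(W, g) = 3*g
r(w) = 3*w
a(O, u) = 2*O (a(O, u) = 3*O - O = 2*O)
C(R) = -6*R (C(R) = R*(-2 - 4) = R*(-6) = -6*R)
m(o, G) = 3 + G + o/2 (m(o, G) = 3 + ((o + G) + G)/2 = 3 + ((G + o) + G)/2 = 3 + (o + 2*G)/2 = 3 + (G + o/2) = 3 + G + o/2)
(a(j(-2), 13) + m(0, C(0)))² = (2*0 + (3 - 6*0 + (½)*0))² = (0 + (3 + 0 + 0))² = (0 + 3)² = 3² = 9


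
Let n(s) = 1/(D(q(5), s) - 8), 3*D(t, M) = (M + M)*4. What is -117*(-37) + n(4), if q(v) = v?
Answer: 34635/8 ≈ 4329.4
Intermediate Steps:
D(t, M) = 8*M/3 (D(t, M) = ((M + M)*4)/3 = ((2*M)*4)/3 = (8*M)/3 = 8*M/3)
n(s) = 1/(-8 + 8*s/3) (n(s) = 1/(8*s/3 - 8) = 1/(-8 + 8*s/3))
-117*(-37) + n(4) = -117*(-37) + 3/(8*(-3 + 4)) = 4329 + (3/8)/1 = 4329 + (3/8)*1 = 4329 + 3/8 = 34635/8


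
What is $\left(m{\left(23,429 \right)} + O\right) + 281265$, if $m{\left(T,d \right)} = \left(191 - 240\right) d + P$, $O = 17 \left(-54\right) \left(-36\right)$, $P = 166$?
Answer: $293458$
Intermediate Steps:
$O = 33048$ ($O = \left(-918\right) \left(-36\right) = 33048$)
$m{\left(T,d \right)} = 166 - 49 d$ ($m{\left(T,d \right)} = \left(191 - 240\right) d + 166 = - 49 d + 166 = 166 - 49 d$)
$\left(m{\left(23,429 \right)} + O\right) + 281265 = \left(\left(166 - 21021\right) + 33048\right) + 281265 = \left(-20855 + 33048\right) + 281265 = 12193 + 281265 = 293458$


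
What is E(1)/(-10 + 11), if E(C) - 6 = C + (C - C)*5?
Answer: 7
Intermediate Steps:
E(C) = 6 + C (E(C) = 6 + (C + (C - C)*5) = 6 + (C + 0*5) = 6 + (C + 0) = 6 + C)
E(1)/(-10 + 11) = (6 + 1)/(-10 + 11) = 7/1 = 1*7 = 7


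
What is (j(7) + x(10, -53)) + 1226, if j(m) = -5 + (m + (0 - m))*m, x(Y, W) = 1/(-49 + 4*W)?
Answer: 318680/261 ≈ 1221.0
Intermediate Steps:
j(m) = -5 (j(m) = -5 + (m - m)*m = -5 + 0*m = -5 + 0 = -5)
(j(7) + x(10, -53)) + 1226 = (-5 + 1/(-49 + 4*(-53))) + 1226 = (-5 + 1/(-49 - 212)) + 1226 = (-5 + 1/(-261)) + 1226 = (-5 - 1/261) + 1226 = -1306/261 + 1226 = 318680/261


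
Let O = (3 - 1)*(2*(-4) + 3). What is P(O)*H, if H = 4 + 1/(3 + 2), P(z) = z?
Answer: -42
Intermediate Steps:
O = -10 (O = 2*(-8 + 3) = 2*(-5) = -10)
H = 21/5 (H = 4 + 1/5 = 4 + ⅕ = 21/5 ≈ 4.2000)
P(O)*H = -10*21/5 = -42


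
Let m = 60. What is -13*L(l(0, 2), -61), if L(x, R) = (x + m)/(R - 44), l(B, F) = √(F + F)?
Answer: 806/105 ≈ 7.6762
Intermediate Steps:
l(B, F) = √2*√F (l(B, F) = √(2*F) = √2*√F)
L(x, R) = (60 + x)/(-44 + R) (L(x, R) = (x + 60)/(R - 44) = (60 + x)/(-44 + R))
-13*L(l(0, 2), -61) = -13*(60 + √2*√2)/(-44 - 61) = -13*(60 + 2)/(-105) = -(-13)*62/105 = -13*(-62/105) = 806/105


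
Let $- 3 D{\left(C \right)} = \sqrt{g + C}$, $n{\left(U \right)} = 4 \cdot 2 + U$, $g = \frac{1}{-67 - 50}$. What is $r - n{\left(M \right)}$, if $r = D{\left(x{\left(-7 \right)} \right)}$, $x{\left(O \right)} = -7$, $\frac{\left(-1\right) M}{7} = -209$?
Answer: $-1471 - \frac{2 i \sqrt{2665}}{117} \approx -1471.0 - 0.88246 i$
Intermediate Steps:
$M = 1463$ ($M = \left(-7\right) \left(-209\right) = 1463$)
$g = - \frac{1}{117}$ ($g = \frac{1}{-117} = - \frac{1}{117} \approx -0.008547$)
$n{\left(U \right)} = 8 + U$
$D{\left(C \right)} = - \frac{\sqrt{- \frac{1}{117} + C}}{3}$
$r = - \frac{2 i \sqrt{2665}}{117}$ ($r = - \frac{\sqrt{-13 + 1521 \left(-7\right)}}{117} = - \frac{\sqrt{-13 - 10647}}{117} = - \frac{\sqrt{-10660}}{117} = - \frac{2 i \sqrt{2665}}{117} \approx - 0.88246 i$)
$r - n{\left(M \right)} = - \frac{2 i \sqrt{2665}}{117} - \left(8 + 1463\right) = - \frac{2 i \sqrt{2665}}{117} - 1471 = -1471 - \frac{2 i \sqrt{2665}}{117}$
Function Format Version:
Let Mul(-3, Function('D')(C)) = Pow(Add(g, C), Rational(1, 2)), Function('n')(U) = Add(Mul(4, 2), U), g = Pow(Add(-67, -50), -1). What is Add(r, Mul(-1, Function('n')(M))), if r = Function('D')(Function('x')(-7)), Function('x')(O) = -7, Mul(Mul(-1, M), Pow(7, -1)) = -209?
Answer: Add(-1471, Mul(Rational(-2, 117), I, Pow(2665, Rational(1, 2)))) ≈ Add(-1471.0, Mul(-0.88246, I))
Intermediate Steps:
M = 1463 (M = Mul(-7, -209) = 1463)
g = Rational(-1, 117) (g = Pow(-117, -1) = Rational(-1, 117) ≈ -0.0085470)
Function('n')(U) = Add(8, U)
Function('D')(C) = Mul(Rational(-1, 3), Pow(Add(Rational(-1, 117), C), Rational(1, 2)))
r = Mul(Rational(-2, 117), I, Pow(2665, Rational(1, 2))) (r = Mul(Rational(-1, 117), Pow(Add(-13, Mul(1521, -7)), Rational(1, 2))) = Mul(Rational(-1, 117), Pow(Add(-13, -10647), Rational(1, 2))) = Mul(Rational(-1, 117), Pow(-10660, Rational(1, 2))) = Mul(Rational(-1, 117), Mul(2, I, Pow(2665, Rational(1, 2)))) = Mul(Rational(-2, 117), I, Pow(2665, Rational(1, 2))) ≈ Mul(-0.88246, I))
Add(r, Mul(-1, Function('n')(M))) = Add(Mul(Rational(-2, 117), I, Pow(2665, Rational(1, 2))), Mul(-1, Add(8, 1463))) = Add(Mul(Rational(-2, 117), I, Pow(2665, Rational(1, 2))), Mul(-1, 1471)) = Add(Mul(Rational(-2, 117), I, Pow(2665, Rational(1, 2))), -1471) = Add(-1471, Mul(Rational(-2, 117), I, Pow(2665, Rational(1, 2))))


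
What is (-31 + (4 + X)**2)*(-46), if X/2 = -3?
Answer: 1242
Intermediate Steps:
X = -6 (X = 2*(-3) = -6)
(-31 + (4 + X)**2)*(-46) = (-31 + (4 - 6)**2)*(-46) = (-31 + (-2)**2)*(-46) = (-31 + 4)*(-46) = -27*(-46) = 1242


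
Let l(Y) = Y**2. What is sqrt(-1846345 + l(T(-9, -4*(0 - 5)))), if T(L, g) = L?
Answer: 2*I*sqrt(461566) ≈ 1358.8*I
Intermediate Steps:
sqrt(-1846345 + l(T(-9, -4*(0 - 5)))) = sqrt(-1846345 + (-9)**2) = sqrt(-1846345 + 81) = sqrt(-1846264) = 2*I*sqrt(461566)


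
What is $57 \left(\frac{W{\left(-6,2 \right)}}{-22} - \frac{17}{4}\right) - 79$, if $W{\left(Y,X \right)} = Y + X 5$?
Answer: $- \frac{14591}{44} \approx -331.61$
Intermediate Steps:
$W{\left(Y,X \right)} = Y + 5 X$
$57 \left(\frac{W{\left(-6,2 \right)}}{-22} - \frac{17}{4}\right) - 79 = 57 \left(\frac{-6 + 5 \cdot 2}{-22} - \frac{17}{4}\right) - 79 = 57 \left(\left(-6 + 10\right) \left(- \frac{1}{22}\right) - \frac{17}{4}\right) - 79 = 57 \left(4 \left(- \frac{1}{22}\right) - \frac{17}{4}\right) - 79 = 57 \left(- \frac{2}{11} - \frac{17}{4}\right) - 79 = 57 \left(- \frac{195}{44}\right) - 79 = - \frac{11115}{44} - 79 = - \frac{14591}{44}$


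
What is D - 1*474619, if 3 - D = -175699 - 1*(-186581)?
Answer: -485498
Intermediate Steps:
D = -10879 (D = 3 - (-175699 - 1*(-186581)) = 3 - (-175699 + 186581) = 3 - 1*10882 = 3 - 10882 = -10879)
D - 1*474619 = -10879 - 1*474619 = -10879 - 474619 = -485498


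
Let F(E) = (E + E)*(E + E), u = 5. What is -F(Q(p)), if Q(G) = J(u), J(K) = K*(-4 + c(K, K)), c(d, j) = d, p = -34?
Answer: -100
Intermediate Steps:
J(K) = K*(-4 + K)
Q(G) = 5 (Q(G) = 5*(-4 + 5) = 5*1 = 5)
F(E) = 4*E² (F(E) = (2*E)*(2*E) = 4*E²)
-F(Q(p)) = -4*5² = -4*25 = -1*100 = -100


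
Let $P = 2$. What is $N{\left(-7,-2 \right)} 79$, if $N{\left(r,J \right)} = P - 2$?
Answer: $0$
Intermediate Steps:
$N{\left(r,J \right)} = 0$ ($N{\left(r,J \right)} = 2 - 2 = 0$)
$N{\left(-7,-2 \right)} 79 = 0 \cdot 79 = 0$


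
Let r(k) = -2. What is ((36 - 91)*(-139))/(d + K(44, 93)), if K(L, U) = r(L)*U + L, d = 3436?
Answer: 7645/3294 ≈ 2.3209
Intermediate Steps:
K(L, U) = L - 2*U (K(L, U) = -2*U + L = L - 2*U)
((36 - 91)*(-139))/(d + K(44, 93)) = ((36 - 91)*(-139))/(3436 + (44 - 2*93)) = (-55*(-139))/(3436 + (44 - 186)) = 7645/(3436 - 142) = 7645/3294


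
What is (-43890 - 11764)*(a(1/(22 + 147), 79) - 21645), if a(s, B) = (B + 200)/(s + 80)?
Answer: 5428396436892/4507 ≈ 1.2044e+9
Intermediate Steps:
a(s, B) = (200 + B)/(80 + s)
(-43890 - 11764)*(a(1/(22 + 147), 79) - 21645) = (-43890 - 11764)*((200 + 79)/(80 + 1/(22 + 147)) - 21645) = -55654*(279/(80 + 1/169) - 21645) = -55654*(279/(13521/169) - 21645) = -55654*((169/13521)*279 - 21645) = -55654*(15717/4507 - 21645) = -55654*(-97538298/4507) = 5428396436892/4507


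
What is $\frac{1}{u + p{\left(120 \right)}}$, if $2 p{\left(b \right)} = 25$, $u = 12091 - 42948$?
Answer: $- \frac{2}{61689} \approx -3.2421 \cdot 10^{-5}$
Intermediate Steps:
$u = -30857$
$p{\left(b \right)} = \frac{25}{2}$ ($p{\left(b \right)} = \frac{1}{2} \cdot 25 = \frac{25}{2}$)
$\frac{1}{u + p{\left(120 \right)}} = \frac{1}{-30857 + \frac{25}{2}} = \frac{1}{- \frac{61689}{2}} = - \frac{2}{61689}$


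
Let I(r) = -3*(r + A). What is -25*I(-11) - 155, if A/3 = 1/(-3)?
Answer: -1055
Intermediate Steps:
A = -1 (A = 3/(-3) = 3*(-1/3) = -1)
I(r) = 3 - 3*r (I(r) = -3*(r - 1) = -3*(-1 + r) = 3 - 3*r)
-25*I(-11) - 155 = -25*(3 - 3*(-11)) - 155 = -25*(3 + 33) - 155 = -25*36 - 155 = -900 - 155 = -1055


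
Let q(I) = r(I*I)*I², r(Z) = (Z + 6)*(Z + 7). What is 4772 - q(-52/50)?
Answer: 1149926591724/244140625 ≈ 4710.1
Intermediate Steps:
r(Z) = (6 + Z)*(7 + Z)
q(I) = I²*(42 + I⁴ + 13*I²) (q(I) = (42 + (I*I)² + 13*(I*I))*I² = (42 + (I²)² + 13*I²)*I² = (42 + I⁴ + 13*I²)*I² = I²*(42 + I⁴ + 13*I²))
4772 - q(-52/50) = 4772 - (-52/50)²*(42 + (-52/50)⁴ + 13*(-52/50)²) = 4772 - (-52*1/50)²*(42 + (-52*1/50)⁴ + 13*(-52*1/50)²) = 4772 - (-26/25)²*(42 + (-26/25)⁴ + 13*(-26/25)²) = 4772 - 676*(42 + 456976/390625 + 13*(676/625))/625 = 4772 - 676*(42 + 456976/390625 + 8788/625)/625 = 4772 - 676*22355726/(625*390625) = 4772 - 1*15112470776/244140625 = 4772 - 15112470776/244140625 = 1149926591724/244140625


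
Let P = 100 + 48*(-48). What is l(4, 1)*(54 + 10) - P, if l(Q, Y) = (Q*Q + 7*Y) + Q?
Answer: 3932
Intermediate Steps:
l(Q, Y) = Q + Q² + 7*Y (l(Q, Y) = (Q² + 7*Y) + Q = Q + Q² + 7*Y)
P = -2204 (P = 100 - 2304 = -2204)
l(4, 1)*(54 + 10) - P = (4 + 4² + 7*1)*(54 + 10) - 1*(-2204) = (4 + 16 + 7)*64 + 2204 = 27*64 + 2204 = 1728 + 2204 = 3932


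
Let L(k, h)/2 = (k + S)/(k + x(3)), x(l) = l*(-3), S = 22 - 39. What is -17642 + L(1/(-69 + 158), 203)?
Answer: -881911/50 ≈ -17638.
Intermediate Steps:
S = -17
x(l) = -3*l
L(k, h) = 2*(-17 + k)/(-9 + k) (L(k, h) = 2*((k - 17)/(k - 3*3)) = 2*((-17 + k)/(k - 9)) = 2*((-17 + k)/(-9 + k)) = 2*(-17 + k)/(-9 + k))
-17642 + L(1/(-69 + 158), 203) = -17642 + 2*(-17 + 1/(-69 + 158))/(-9 + 1/(-69 + 158)) = -17642 + 2*(-17 + 1/89)/(-9 + 1/89) = -17642 + 2*(-1512/89)/(-800/89) = -17642 + 2*(-89/800)*(-1512/89) = -17642 + 189/50 = -881911/50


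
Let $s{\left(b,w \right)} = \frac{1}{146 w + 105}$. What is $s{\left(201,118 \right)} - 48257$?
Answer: $- \frac{836438580}{17333} \approx -48257.0$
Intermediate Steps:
$s{\left(b,w \right)} = \frac{1}{105 + 146 w}$
$s{\left(201,118 \right)} - 48257 = \frac{1}{105 + 146 \cdot 118} - 48257 = \frac{1}{105 + 17228} - 48257 = \frac{1}{17333} - 48257 = - \frac{836438580}{17333}$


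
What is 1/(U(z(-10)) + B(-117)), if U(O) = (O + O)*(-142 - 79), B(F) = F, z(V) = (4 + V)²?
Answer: -1/16029 ≈ -6.2387e-5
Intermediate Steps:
U(O) = -442*O (U(O) = (2*O)*(-221) = -442*O)
1/(U(z(-10)) + B(-117)) = 1/(-442*(4 - 10)² - 117) = 1/(-442*(-6)² - 117) = 1/(-442*36 - 117) = 1/(-15912 - 117) = 1/(-16029) = -1/16029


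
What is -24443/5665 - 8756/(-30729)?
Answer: -701506207/174079785 ≈ -4.0298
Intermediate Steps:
-24443/5665 - 8756/(-30729) = -24443*1/5665 - 8756*(-1/30729) = -24443/5665 + 8756/30729 = -701506207/174079785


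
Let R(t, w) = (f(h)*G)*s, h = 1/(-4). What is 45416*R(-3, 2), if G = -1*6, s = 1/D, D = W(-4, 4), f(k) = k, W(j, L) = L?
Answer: 17031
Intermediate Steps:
h = -¼ ≈ -0.25000
D = 4
s = ¼ (s = 1/4 = ¼ ≈ 0.25000)
G = -6
R(t, w) = 3/8 (R(t, w) = -¼*(-6)*(¼) = (3/2)*(¼) = 3/8)
45416*R(-3, 2) = 45416*(3/8) = 17031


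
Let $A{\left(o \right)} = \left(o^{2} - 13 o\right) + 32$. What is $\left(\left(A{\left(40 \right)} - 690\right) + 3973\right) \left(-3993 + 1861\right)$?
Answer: $-9370140$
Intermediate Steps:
$A{\left(o \right)} = 32 + o^{2} - 13 o$
$\left(\left(A{\left(40 \right)} - 690\right) + 3973\right) \left(-3993 + 1861\right) = \left(\left(\left(32 + 40^{2} - 520\right) - 690\right) + 3973\right) \left(-3993 + 1861\right) = \left(\left(\left(32 + 1600 - 520\right) - 690\right) + 3973\right) \left(-2132\right) = \left(\left(1112 - 690\right) + 3973\right) \left(-2132\right) = \left(422 + 3973\right) \left(-2132\right) = 4395 \left(-2132\right) = -9370140$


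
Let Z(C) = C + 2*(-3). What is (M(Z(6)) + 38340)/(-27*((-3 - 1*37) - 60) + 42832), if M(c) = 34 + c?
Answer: 19187/22766 ≈ 0.84279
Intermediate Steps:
Z(C) = -6 + C (Z(C) = C - 6 = -6 + C)
(M(Z(6)) + 38340)/(-27*((-3 - 1*37) - 60) + 42832) = ((34 + (-6 + 6)) + 38340)/(-27*((-3 - 1*37) - 60) + 42832) = ((34 + 0) + 38340)/(-27*((-3 - 37) - 60) + 42832) = (34 + 38340)/(-27*(-40 - 60) + 42832) = 38374/(-27*(-100) + 42832) = 38374/(2700 + 42832) = 38374/45532 = 38374*(1/45532) = 19187/22766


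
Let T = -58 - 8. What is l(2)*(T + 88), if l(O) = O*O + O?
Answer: 132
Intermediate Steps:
l(O) = O + O² (l(O) = O² + O = O + O²)
T = -66
l(2)*(T + 88) = (2*(1 + 2))*(-66 + 88) = (2*3)*22 = 6*22 = 132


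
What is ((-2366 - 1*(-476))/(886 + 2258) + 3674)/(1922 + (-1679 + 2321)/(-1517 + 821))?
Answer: 55820969/29192695 ≈ 1.9122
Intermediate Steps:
((-2366 - 1*(-476))/(886 + 2258) + 3674)/(1922 + (-1679 + 2321)/(-1517 + 821)) = ((-2366 + 476)/3144 + 3674)/(1922 + 642/(-696)) = (-1890*1/3144 + 3674)/(1922 + 642*(-1/696)) = (-315/524 + 3674)/(1922 - 107/116) = 1924861/(524*(222845/116)) = (1924861/524)*(116/222845) = 55820969/29192695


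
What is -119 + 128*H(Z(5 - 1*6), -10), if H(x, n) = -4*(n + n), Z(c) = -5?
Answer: 10121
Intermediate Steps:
H(x, n) = -8*n
-119 + 128*H(Z(5 - 1*6), -10) = -119 + 128*(-8*(-10)) = -119 + 128*80 = -119 + 10240 = 10121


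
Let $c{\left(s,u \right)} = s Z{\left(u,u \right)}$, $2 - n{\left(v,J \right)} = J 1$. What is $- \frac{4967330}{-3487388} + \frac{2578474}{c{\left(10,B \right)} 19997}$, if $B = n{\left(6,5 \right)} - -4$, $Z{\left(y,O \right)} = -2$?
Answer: $- \frac{437844082857}{87171622295} \approx -5.0228$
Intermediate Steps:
$n{\left(v,J \right)} = 2 - J$ ($n{\left(v,J \right)} = 2 - J 1 = 2 - J$)
$B = 1$ ($B = \left(2 - 5\right) - -4 = \left(2 - 5\right) + 4 = -3 + 4 = 1$)
$c{\left(s,u \right)} = - 2 s$ ($c{\left(s,u \right)} = s \left(-2\right) = - 2 s$)
$- \frac{4967330}{-3487388} + \frac{2578474}{c{\left(10,B \right)} 19997} = - \frac{4967330}{-3487388} + \frac{2578474}{\left(-2\right) 10 \cdot 19997} = \left(-4967330\right) \left(- \frac{1}{3487388}\right) + \frac{2578474}{\left(-20\right) 19997} = \frac{2483665}{1743694} + \frac{2578474}{-399940} = \frac{2483665}{1743694} + 2578474 \left(- \frac{1}{399940}\right) = \frac{2483665}{1743694} - \frac{1289237}{199970} = - \frac{437844082857}{87171622295}$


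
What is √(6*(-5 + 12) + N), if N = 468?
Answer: √510 ≈ 22.583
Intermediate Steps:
√(6*(-5 + 12) + N) = √(6*(-5 + 12) + 468) = √(6*7 + 468) = √(42 + 468) = √510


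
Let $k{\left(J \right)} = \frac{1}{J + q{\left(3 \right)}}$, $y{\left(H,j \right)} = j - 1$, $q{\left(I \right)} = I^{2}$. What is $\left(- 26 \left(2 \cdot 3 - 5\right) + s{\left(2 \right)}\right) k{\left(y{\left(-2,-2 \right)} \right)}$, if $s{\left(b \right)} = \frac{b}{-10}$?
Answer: $- \frac{131}{30} \approx -4.3667$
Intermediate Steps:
$s{\left(b \right)} = - \frac{b}{10}$ ($s{\left(b \right)} = b \left(- \frac{1}{10}\right) = - \frac{b}{10}$)
$y{\left(H,j \right)} = -1 + j$
$k{\left(J \right)} = \frac{1}{9 + J}$ ($k{\left(J \right)} = \frac{1}{J + 3^{2}} = \frac{1}{J + 9} = \frac{1}{9 + J}$)
$\left(- 26 \left(2 \cdot 3 - 5\right) + s{\left(2 \right)}\right) k{\left(y{\left(-2,-2 \right)} \right)} = \frac{- 26 \left(2 \cdot 3 - 5\right) - \frac{1}{5}}{9 - 3} = \frac{- 26 \left(6 - 5\right) - \frac{1}{5}}{9 - 3} = \frac{\left(-26\right) 1 - \frac{1}{5}}{6} = \left(-26 - \frac{1}{5}\right) \frac{1}{6} = \left(- \frac{131}{5}\right) \frac{1}{6} = - \frac{131}{30}$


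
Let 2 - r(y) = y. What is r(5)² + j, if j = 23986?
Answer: 23995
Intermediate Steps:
r(y) = 2 - y
r(5)² + j = (2 - 1*5)² + 23986 = (2 - 5)² + 23986 = (-3)² + 23986 = 9 + 23986 = 23995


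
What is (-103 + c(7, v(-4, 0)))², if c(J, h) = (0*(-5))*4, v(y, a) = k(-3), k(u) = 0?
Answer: 10609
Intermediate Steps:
v(y, a) = 0
c(J, h) = 0 (c(J, h) = 0*4 = 0)
(-103 + c(7, v(-4, 0)))² = (-103 + 0)² = (-103)² = 10609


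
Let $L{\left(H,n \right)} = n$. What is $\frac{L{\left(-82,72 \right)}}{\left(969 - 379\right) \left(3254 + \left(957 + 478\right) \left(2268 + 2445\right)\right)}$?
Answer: $\frac{36}{1996090655} \approx 1.8035 \cdot 10^{-8}$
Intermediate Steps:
$\frac{L{\left(-82,72 \right)}}{\left(969 - 379\right) \left(3254 + \left(957 + 478\right) \left(2268 + 2445\right)\right)} = \frac{72}{\left(969 - 379\right) \left(3254 + \left(957 + 478\right) \left(2268 + 2445\right)\right)} = \frac{72}{590 \left(3254 + 1435 \cdot 4713\right)} = \frac{72}{590 \left(3254 + 6763155\right)} = \frac{72}{590 \cdot 6766409} = \frac{72}{3992181310} = 72 \cdot \frac{1}{3992181310} = \frac{36}{1996090655}$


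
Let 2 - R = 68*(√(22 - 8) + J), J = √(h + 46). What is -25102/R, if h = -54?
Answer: 12551/(-1 + 34*√14 + 68*I*√2) ≈ 62.916 - 47.937*I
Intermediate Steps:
J = 2*I*√2 (J = √(-54 + 46) = √(-8) = 2*I*√2 ≈ 2.8284*I)
R = 2 - 68*√14 - 136*I*√2 (R = 2 - 68*(√(22 - 8) + 2*I*√2) = 2 - 68*(√14 + 2*I*√2) = 2 - (68*√14 + 136*I*√2) = 2 + (-68*√14 - 136*I*√2) = 2 - 68*√14 - 136*I*√2 ≈ -252.43 - 192.33*I)
-25102/R = -25102/(2 - 68*√14 - 136*I*√2)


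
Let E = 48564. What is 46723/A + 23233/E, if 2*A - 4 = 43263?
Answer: 5543333755/2101218588 ≈ 2.6382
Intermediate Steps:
A = 43267/2 (A = 2 + (½)*43263 = 2 + 43263/2 = 43267/2 ≈ 21634.)
46723/A + 23233/E = 46723/(43267/2) + 23233/48564 = 46723*(2/43267) + 23233*(1/48564) = 93446/43267 + 23233/48564 = 5543333755/2101218588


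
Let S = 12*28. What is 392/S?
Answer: 7/6 ≈ 1.1667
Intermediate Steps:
S = 336
392/S = 392/336 = 392*(1/336) = 7/6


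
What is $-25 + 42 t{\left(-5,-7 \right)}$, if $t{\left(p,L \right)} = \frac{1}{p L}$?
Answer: $- \frac{119}{5} \approx -23.8$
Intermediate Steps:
$t{\left(p,L \right)} = \frac{1}{L p}$
$-25 + 42 t{\left(-5,-7 \right)} = -25 + 42 \frac{1}{\left(-7\right) \left(-5\right)} = -25 + 42 \left(\left(- \frac{1}{7}\right) \left(- \frac{1}{5}\right)\right) = -25 + 42 \cdot \frac{1}{35} = -25 + \frac{6}{5} = - \frac{119}{5}$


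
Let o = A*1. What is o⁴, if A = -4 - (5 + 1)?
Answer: 10000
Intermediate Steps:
A = -10 (A = -4 - 1*6 = -4 - 6 = -10)
o = -10 (o = -10*1 = -10)
o⁴ = (-10)⁴ = 10000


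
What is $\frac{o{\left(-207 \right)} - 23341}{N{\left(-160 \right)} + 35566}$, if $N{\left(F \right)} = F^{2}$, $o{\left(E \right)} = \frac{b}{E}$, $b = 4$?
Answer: $- \frac{4831591}{12661362} \approx -0.3816$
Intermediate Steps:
$o{\left(E \right)} = \frac{4}{E}$
$\frac{o{\left(-207 \right)} - 23341}{N{\left(-160 \right)} + 35566} = \frac{\frac{4}{-207} - 23341}{\left(-160\right)^{2} + 35566} = \frac{4 \left(- \frac{1}{207}\right) - 23341}{25600 + 35566} = \frac{- \frac{4}{207} - 23341}{61166} = \left(- \frac{4831591}{207}\right) \frac{1}{61166} = - \frac{4831591}{12661362}$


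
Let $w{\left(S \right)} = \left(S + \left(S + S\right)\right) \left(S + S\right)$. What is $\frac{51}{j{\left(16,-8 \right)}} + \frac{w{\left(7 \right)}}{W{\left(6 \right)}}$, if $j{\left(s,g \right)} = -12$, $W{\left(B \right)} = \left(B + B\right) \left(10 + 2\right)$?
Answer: $- \frac{53}{24} \approx -2.2083$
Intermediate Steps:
$W{\left(B \right)} = 24 B$ ($W{\left(B \right)} = 2 B 12 = 24 B$)
$w{\left(S \right)} = 6 S^{2}$ ($w{\left(S \right)} = \left(S + 2 S\right) 2 S = 3 S 2 S = 6 S^{2}$)
$\frac{51}{j{\left(16,-8 \right)}} + \frac{w{\left(7 \right)}}{W{\left(6 \right)}} = \frac{51}{-12} + \frac{6 \cdot 7^{2}}{24 \cdot 6} = 51 \left(- \frac{1}{12}\right) + \frac{6 \cdot 49}{144} = - \frac{17}{4} + 294 \cdot \frac{1}{144} = - \frac{17}{4} + \frac{49}{24} = - \frac{53}{24}$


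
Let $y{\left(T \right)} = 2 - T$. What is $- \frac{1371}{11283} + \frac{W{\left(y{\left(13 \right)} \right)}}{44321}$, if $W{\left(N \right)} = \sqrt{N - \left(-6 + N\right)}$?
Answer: $- \frac{457}{3761} + \frac{\sqrt{6}}{44321} \approx -0.12145$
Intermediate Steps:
$W{\left(N \right)} = \sqrt{6}$
$- \frac{1371}{11283} + \frac{W{\left(y{\left(13 \right)} \right)}}{44321} = - \frac{1371}{11283} + \frac{\sqrt{6}}{44321} = \left(-1371\right) \frac{1}{11283} + \sqrt{6} \cdot \frac{1}{44321} = - \frac{457}{3761} + \frac{\sqrt{6}}{44321}$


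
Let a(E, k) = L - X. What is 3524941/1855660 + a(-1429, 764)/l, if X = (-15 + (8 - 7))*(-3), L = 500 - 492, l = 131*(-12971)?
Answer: 352332139093/185478783980 ≈ 1.8996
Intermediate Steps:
l = -1699201
L = 8
X = 42 (X = (-15 + 1)*(-3) = -14*(-3) = 42)
a(E, k) = -34 (a(E, k) = 8 - 1*42 = 8 - 42 = -34)
3524941/1855660 + a(-1429, 764)/l = 3524941/1855660 - 34/(-1699201) = 3524941*(1/1855660) - 34*(-1/1699201) = 3524941/1855660 + 2/99953 = 352332139093/185478783980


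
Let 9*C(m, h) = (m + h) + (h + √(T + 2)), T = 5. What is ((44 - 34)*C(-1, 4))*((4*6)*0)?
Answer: 0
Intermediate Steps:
C(m, h) = m/9 + √7/9 + 2*h/9 (C(m, h) = ((m + h) + (h + √(5 + 2)))/9 = ((h + m) + (h + √7))/9 = (m + √7 + 2*h)/9 = m/9 + √7/9 + 2*h/9)
((44 - 34)*C(-1, 4))*((4*6)*0) = ((44 - 34)*((⅑)*(-1) + √7/9 + (2/9)*4))*((4*6)*0) = (10*(-⅑ + √7/9 + 8/9))*(24*0) = (10*(7/9 + √7/9))*0 = (70/9 + 10*√7/9)*0 = 0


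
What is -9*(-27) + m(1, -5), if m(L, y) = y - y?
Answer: 243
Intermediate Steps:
m(L, y) = 0
-9*(-27) + m(1, -5) = -9*(-27) + 0 = 243 + 0 = 243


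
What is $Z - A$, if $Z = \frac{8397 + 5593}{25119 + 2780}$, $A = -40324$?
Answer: $\frac{1125013266}{27899} \approx 40325.0$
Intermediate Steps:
$Z = \frac{13990}{27899} \approx 0.50145$
$Z - A = \frac{13990}{27899} - -40324 = \frac{13990}{27899} + 40324 = \frac{1125013266}{27899}$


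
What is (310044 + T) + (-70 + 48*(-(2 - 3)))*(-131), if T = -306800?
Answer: 6126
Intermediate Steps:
(310044 + T) + (-70 + 48*(-(2 - 3)))*(-131) = (310044 - 306800) + (-70 + 48*(-(2 - 3)))*(-131) = 3244 + (-70 + 48*(-1*(-1)))*(-131) = 3244 + (-70 + 48*1)*(-131) = 3244 + (-70 + 48)*(-131) = 3244 - 22*(-131) = 3244 + 2882 = 6126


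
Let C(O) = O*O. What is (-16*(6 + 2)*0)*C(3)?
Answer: 0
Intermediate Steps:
C(O) = O²
(-16*(6 + 2)*0)*C(3) = -16*(6 + 2)*0*3² = -128*0*9 = -16*0*9 = 0*9 = 0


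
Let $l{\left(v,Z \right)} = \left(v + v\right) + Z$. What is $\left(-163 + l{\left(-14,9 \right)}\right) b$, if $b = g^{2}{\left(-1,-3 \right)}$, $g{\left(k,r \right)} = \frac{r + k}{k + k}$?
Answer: $-728$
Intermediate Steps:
$l{\left(v,Z \right)} = Z + 2 v$ ($l{\left(v,Z \right)} = 2 v + Z = Z + 2 v$)
$g{\left(k,r \right)} = \frac{k + r}{2 k}$
$b = 4$ ($b = \left(\frac{-1 - 3}{2 \left(-1\right)}\right)^{2} = \left(\frac{1}{2} \left(-1\right) \left(-4\right)\right)^{2} = 2^{2} = 4$)
$\left(-163 + l{\left(-14,9 \right)}\right) b = \left(-163 + \left(9 + 2 \left(-14\right)\right)\right) 4 = \left(-163 + \left(9 - 28\right)\right) 4 = \left(-163 - 19\right) 4 = \left(-182\right) 4 = -728$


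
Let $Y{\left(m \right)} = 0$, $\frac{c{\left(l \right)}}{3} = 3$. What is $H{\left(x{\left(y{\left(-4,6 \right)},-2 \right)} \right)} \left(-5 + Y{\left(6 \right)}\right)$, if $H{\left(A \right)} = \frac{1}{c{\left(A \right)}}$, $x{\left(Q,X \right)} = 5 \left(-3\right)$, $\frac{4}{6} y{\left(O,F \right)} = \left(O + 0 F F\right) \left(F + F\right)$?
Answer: $- \frac{5}{9} \approx -0.55556$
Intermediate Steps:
$c{\left(l \right)} = 9$ ($c{\left(l \right)} = 3 \cdot 3 = 9$)
$y{\left(O,F \right)} = 3 F O$ ($y{\left(O,F \right)} = \frac{3 \left(O + 0 F F\right) \left(F + F\right)}{2} = \frac{3 \left(O + 0 F\right) 2 F}{2} = \frac{3 \left(O + 0\right) 2 F}{2} = \frac{3 O 2 F}{2} = \frac{3 \cdot 2 F O}{2} = 3 F O$)
$x{\left(Q,X \right)} = -15$
$H{\left(A \right)} = \frac{1}{9}$
$H{\left(x{\left(y{\left(-4,6 \right)},-2 \right)} \right)} \left(-5 + Y{\left(6 \right)}\right) = \frac{-5 + 0}{9} = \frac{1}{9} \left(-5\right) = - \frac{5}{9}$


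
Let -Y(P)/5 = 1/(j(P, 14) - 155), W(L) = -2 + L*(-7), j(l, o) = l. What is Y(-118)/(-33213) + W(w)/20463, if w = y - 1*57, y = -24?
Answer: 1707612290/61847023329 ≈ 0.027610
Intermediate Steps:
w = -81 (w = -24 - 1*57 = -24 - 57 = -81)
W(L) = -2 - 7*L
Y(P) = -5/(-155 + P) (Y(P) = -5/(P - 155) = -5/(-155 + P))
Y(-118)/(-33213) + W(w)/20463 = -5/(-155 - 118)/(-33213) + (-2 - 7*(-81))/20463 = -5/(-273)*(-1/33213) + (-2 + 567)*(1/20463) = -5*(-1/273)*(-1/33213) + 565*(1/20463) = (5/273)*(-1/33213) + 565/20463 = -5/9067149 + 565/20463 = 1707612290/61847023329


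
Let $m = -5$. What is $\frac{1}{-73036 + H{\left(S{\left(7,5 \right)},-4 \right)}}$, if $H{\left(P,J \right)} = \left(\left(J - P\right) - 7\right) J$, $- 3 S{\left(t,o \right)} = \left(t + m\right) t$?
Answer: $- \frac{3}{219032} \approx -1.3697 \cdot 10^{-5}$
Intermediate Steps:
$S{\left(t,o \right)} = - \frac{t \left(-5 + t\right)}{3}$ ($S{\left(t,o \right)} = - \frac{\left(t - 5\right) t}{3} = - \frac{\left(-5 + t\right) t}{3} = - \frac{t \left(-5 + t\right)}{3}$)
$H{\left(P,J \right)} = J \left(-7 + J - P\right)$ ($H{\left(P,J \right)} = \left(-7 + J - P\right) J = J \left(-7 + J - P\right)$)
$\frac{1}{-73036 + H{\left(S{\left(7,5 \right)},-4 \right)}} = \frac{1}{-73036 - 4 \left(-7 - 4 - \frac{1}{3} \cdot 7 \left(5 - 7\right)\right)} = \frac{1}{-73036 - 4 \left(-7 - 4 - \frac{1}{3} \cdot 7 \left(-2\right)\right)} = \frac{1}{-73036 - 4 \left(-7 - 4 - - \frac{14}{3}\right)} = \frac{1}{-73036 - 4 \left(-7 - 4 + \frac{14}{3}\right)} = \frac{1}{-73036 - - \frac{76}{3}} = \frac{1}{-73036 + \frac{76}{3}} = \frac{1}{- \frac{219032}{3}} = - \frac{3}{219032}$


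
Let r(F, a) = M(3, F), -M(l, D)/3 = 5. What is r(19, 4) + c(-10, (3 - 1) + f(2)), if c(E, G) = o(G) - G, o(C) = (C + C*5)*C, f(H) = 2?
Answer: 77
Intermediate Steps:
M(l, D) = -15 (M(l, D) = -3*5 = -15)
r(F, a) = -15
o(C) = 6*C² (o(C) = (C + 5*C)*C = (6*C)*C = 6*C²)
c(E, G) = -G + 6*G² (c(E, G) = 6*G² - G = -G + 6*G²)
r(19, 4) + c(-10, (3 - 1) + f(2)) = -15 + ((3 - 1) + 2)*(-1 + 6*((3 - 1) + 2)) = -15 + (2 + 2)*(-1 + 6*(2 + 2)) = -15 + 4*(-1 + 6*4) = -15 + 4*(-1 + 24) = -15 + 4*23 = -15 + 92 = 77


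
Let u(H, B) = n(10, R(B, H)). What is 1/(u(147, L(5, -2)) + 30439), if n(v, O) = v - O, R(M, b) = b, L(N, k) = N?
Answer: 1/30302 ≈ 3.3001e-5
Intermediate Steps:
u(H, B) = 10 - H
1/(u(147, L(5, -2)) + 30439) = 1/((10 - 1*147) + 30439) = 1/((10 - 147) + 30439) = 1/(-137 + 30439) = 1/30302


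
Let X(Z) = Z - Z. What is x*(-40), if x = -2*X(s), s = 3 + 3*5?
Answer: 0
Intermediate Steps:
s = 18 (s = 3 + 15 = 18)
X(Z) = 0
x = 0 (x = -2*0 = 0)
x*(-40) = 0*(-40) = 0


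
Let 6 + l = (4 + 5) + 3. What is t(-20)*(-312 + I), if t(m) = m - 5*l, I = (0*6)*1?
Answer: 15600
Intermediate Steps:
l = 6 (l = -6 + ((4 + 5) + 3) = -6 + (9 + 3) = -6 + 12 = 6)
I = 0 (I = 0*1 = 0)
t(m) = -30 + m (t(m) = m - 5*6 = m - 30 = -30 + m)
t(-20)*(-312 + I) = (-30 - 20)*(-312 + 0) = -50*(-312) = 15600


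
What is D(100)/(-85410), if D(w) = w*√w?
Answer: -100/8541 ≈ -0.011708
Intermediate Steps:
D(w) = w^(3/2)
D(100)/(-85410) = 100^(3/2)/(-85410) = 1000*(-1/85410) = -100/8541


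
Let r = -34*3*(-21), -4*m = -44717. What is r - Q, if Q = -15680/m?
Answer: 95846534/44717 ≈ 2143.4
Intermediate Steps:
m = 44717/4 (m = -¼*(-44717) = 44717/4 ≈ 11179.)
r = 2142 (r = -102*(-21) = 2142)
Q = -62720/44717 (Q = -15680/44717/4 = -15680*4/44717 = -62720/44717 ≈ -1.4026)
r - Q = 2142 - 1*(-62720/44717) = 2142 + 62720/44717 = 95846534/44717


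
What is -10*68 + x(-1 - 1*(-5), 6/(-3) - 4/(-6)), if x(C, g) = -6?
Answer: -686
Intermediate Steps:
-10*68 + x(-1 - 1*(-5), 6/(-3) - 4/(-6)) = -10*68 - 6 = -680 - 6 = -686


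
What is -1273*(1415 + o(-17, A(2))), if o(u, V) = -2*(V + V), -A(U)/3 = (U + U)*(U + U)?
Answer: -2045711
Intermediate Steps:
A(U) = -12*U² (A(U) = -3*(U + U)*(U + U) = -3*2*U*2*U = -12*U²)
o(u, V) = -4*V
-1273*(1415 + o(-17, A(2))) = -1273*(1415 - (-48)*2²) = -1273*(1415 - (-48)*4) = -1273*(1415 - 4*(-48)) = -1273*(1415 + 192) = -1273*1607 = -2045711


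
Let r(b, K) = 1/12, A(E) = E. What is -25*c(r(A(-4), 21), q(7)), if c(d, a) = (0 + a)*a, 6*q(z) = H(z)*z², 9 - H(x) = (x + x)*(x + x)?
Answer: -2099014225/36 ≈ -5.8306e+7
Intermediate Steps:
H(x) = 9 - 4*x² (H(x) = 9 - (x + x)*(x + x) = 9 - 2*x*2*x = 9 - 4*x²)
q(z) = z²*(9 - 4*z²)/6 (q(z) = ((9 - 4*z²)*z²)/6 = (z²*(9 - 4*z²))/6 = z²*(9 - 4*z²)/6)
r(b, K) = 1/12
c(d, a) = a² (c(d, a) = a*a = a²)
-25*c(r(A(-4), 21), q(7)) = -25*2401*(9 - 4*7²)²/36 = -25*2401*(9 - 4*49)²/36 = -25*2401*(9 - 196)²/36 = -25*((⅙)*49*(-187))² = -25*(-9163/6)² = -25*83960569/36 = -2099014225/36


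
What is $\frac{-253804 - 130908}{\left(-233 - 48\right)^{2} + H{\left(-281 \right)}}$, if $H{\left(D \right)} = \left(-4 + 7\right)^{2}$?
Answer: $- \frac{192356}{39485} \approx -4.8716$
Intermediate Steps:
$H{\left(D \right)} = 9$ ($H{\left(D \right)} = 3^{2} = 9$)
$\frac{-253804 - 130908}{\left(-233 - 48\right)^{2} + H{\left(-281 \right)}} = \frac{-253804 - 130908}{\left(-233 - 48\right)^{2} + 9} = - \frac{384712}{\left(-281\right)^{2} + 9} = - \frac{384712}{78961 + 9} = - \frac{384712}{78970} = \left(-384712\right) \frac{1}{78970} = - \frac{192356}{39485}$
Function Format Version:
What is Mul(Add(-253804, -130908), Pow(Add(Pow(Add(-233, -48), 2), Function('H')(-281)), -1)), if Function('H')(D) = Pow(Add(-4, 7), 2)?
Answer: Rational(-192356, 39485) ≈ -4.8716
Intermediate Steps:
Function('H')(D) = 9 (Function('H')(D) = Pow(3, 2) = 9)
Mul(Add(-253804, -130908), Pow(Add(Pow(Add(-233, -48), 2), Function('H')(-281)), -1)) = Mul(Add(-253804, -130908), Pow(Add(Pow(Add(-233, -48), 2), 9), -1)) = Mul(-384712, Pow(Add(Pow(-281, 2), 9), -1)) = Mul(-384712, Pow(Add(78961, 9), -1)) = Mul(-384712, Pow(78970, -1)) = Mul(-384712, Rational(1, 78970)) = Rational(-192356, 39485)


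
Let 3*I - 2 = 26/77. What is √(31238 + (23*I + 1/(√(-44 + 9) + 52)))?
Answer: √(2406706/77 + 1/(52 + I*√35)) ≈ 176.79 - 0.e-5*I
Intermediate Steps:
I = 60/77 (I = ⅔ + (26/77)/3 = ⅔ + (26*(1/77))/3 = ⅔ + (⅓)*(26/77) = ⅔ + 26/231 = 60/77 ≈ 0.77922)
√(31238 + (23*I + 1/(√(-44 + 9) + 52))) = √(31238 + (23*(60/77) + 1/(√(-44 + 9) + 52))) = √(31238 + (1380/77 + 1/(√(-35) + 52))) = √(31238 + (1380/77 + 1/(I*√35 + 52))) = √(31238 + (1380/77 + 1/(52 + I*√35))) = √(2406706/77 + 1/(52 + I*√35))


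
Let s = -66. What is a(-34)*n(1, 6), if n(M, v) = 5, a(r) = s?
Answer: -330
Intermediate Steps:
a(r) = -66
a(-34)*n(1, 6) = -66*5 = -330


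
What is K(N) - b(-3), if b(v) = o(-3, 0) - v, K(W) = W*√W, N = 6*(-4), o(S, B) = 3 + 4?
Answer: -10 - 48*I*√6 ≈ -10.0 - 117.58*I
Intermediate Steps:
o(S, B) = 7
N = -24
K(W) = W^(3/2)
b(v) = 7 - v
K(N) - b(-3) = (-24)^(3/2) - (7 - 1*(-3)) = -48*I*√6 - (7 + 3) = -48*I*√6 - 1*10 = -48*I*√6 - 10 = -10 - 48*I*√6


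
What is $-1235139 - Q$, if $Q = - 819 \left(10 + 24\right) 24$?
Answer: $-566835$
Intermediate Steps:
$Q = -668304$ ($Q = - 819 \cdot 34 \cdot 24 = \left(-819\right) 816 = -668304$)
$-1235139 - Q = -1235139 - -668304 = -1235139 + 668304 = -566835$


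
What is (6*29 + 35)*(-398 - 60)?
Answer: -95722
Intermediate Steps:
(6*29 + 35)*(-398 - 60) = (174 + 35)*(-458) = 209*(-458) = -95722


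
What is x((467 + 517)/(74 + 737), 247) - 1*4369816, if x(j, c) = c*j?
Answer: -3543677728/811 ≈ -4.3695e+6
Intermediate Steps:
x((467 + 517)/(74 + 737), 247) - 1*4369816 = 247*((467 + 517)/(74 + 737)) - 1*4369816 = 247*(984/811) - 4369816 = 243048/811 - 4369816 = -3543677728/811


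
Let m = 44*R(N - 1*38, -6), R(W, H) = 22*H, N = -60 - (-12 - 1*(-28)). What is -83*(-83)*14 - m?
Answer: 102254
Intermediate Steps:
N = -76 (N = -60 - (-12 + 28) = -60 - 1*16 = -60 - 16 = -76)
m = -5808 (m = 44*(22*(-6)) = 44*(-132) = -5808)
-83*(-83)*14 - m = -83*(-83)*14 - 1*(-5808) = 6889*14 + 5808 = 96446 + 5808 = 102254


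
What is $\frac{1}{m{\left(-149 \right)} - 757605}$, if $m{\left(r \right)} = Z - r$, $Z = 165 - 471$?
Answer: $- \frac{1}{757762} \approx -1.3197 \cdot 10^{-6}$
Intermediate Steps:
$Z = -306$
$m{\left(r \right)} = -306 - r$
$\frac{1}{m{\left(-149 \right)} - 757605} = \frac{1}{\left(-306 - -149\right) - 757605} = \frac{1}{\left(-306 + 149\right) - 757605} = \frac{1}{-157 - 757605} = \frac{1}{-757762} = - \frac{1}{757762}$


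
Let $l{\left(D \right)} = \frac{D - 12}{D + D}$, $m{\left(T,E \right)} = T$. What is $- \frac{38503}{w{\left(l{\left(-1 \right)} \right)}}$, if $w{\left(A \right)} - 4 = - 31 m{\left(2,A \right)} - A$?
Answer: $\frac{77006}{129} \approx 596.95$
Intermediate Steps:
$l{\left(D \right)} = \frac{-12 + D}{2 D}$
$w{\left(A \right)} = -58 - A$ ($w{\left(A \right)} = 4 - \left(62 + A\right) = -58 - A$)
$- \frac{38503}{w{\left(l{\left(-1 \right)} \right)}} = - \frac{38503}{-58 - \frac{-12 - 1}{2 \left(-1\right)}} = - \frac{38503}{-58 - \frac{1}{2} \left(-1\right) \left(-13\right)} = - \frac{38503}{-58 - \frac{13}{2}} = - \frac{38503}{- \frac{129}{2}} = \left(-38503\right) \left(- \frac{2}{129}\right) = \frac{77006}{129}$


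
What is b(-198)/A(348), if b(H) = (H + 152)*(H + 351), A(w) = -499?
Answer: 7038/499 ≈ 14.104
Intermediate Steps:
b(H) = (152 + H)*(351 + H)
b(-198)/A(348) = (53352 + (-198)² + 503*(-198))/(-499) = (53352 + 39204 - 99594)*(-1/499) = -7038*(-1/499) = 7038/499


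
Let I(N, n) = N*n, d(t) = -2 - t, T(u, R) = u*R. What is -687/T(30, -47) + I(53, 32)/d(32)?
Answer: -394667/7990 ≈ -49.395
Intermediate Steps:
T(u, R) = R*u
-687/T(30, -47) + I(53, 32)/d(32) = -687/((-47*30)) + (53*32)/(-2 - 1*32) = -687/(-1410) + 1696/(-2 - 32) = -687*(-1/1410) + 1696/(-34) = 229/470 + 1696*(-1/34) = 229/470 - 848/17 = -394667/7990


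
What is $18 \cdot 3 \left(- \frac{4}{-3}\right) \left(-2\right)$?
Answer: $-144$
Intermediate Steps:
$18 \cdot 3 \left(- \frac{4}{-3}\right) \left(-2\right) = 18 \cdot 3 \left(\left(-4\right) \left(- \frac{1}{3}\right)\right) \left(-2\right) = 18 \cdot 3 \cdot \frac{4}{3} \left(-2\right) = 18 \cdot 4 \left(-2\right) = 18 \left(-8\right) = -144$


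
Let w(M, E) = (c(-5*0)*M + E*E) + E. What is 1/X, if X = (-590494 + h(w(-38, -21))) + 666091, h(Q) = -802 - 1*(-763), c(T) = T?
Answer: 1/75558 ≈ 1.3235e-5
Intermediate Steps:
w(M, E) = E + E² (w(M, E) = ((-5*0)*M + E*E) + E = (0*M + E²) + E = (0 + E²) + E = E² + E = E + E²)
h(Q) = -39 (h(Q) = -802 + 763 = -39)
X = 75558 (X = (-590494 - 39) + 666091 = -590533 + 666091 = 75558)
1/X = 1/75558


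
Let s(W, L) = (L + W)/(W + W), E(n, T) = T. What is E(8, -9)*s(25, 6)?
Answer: -279/50 ≈ -5.5800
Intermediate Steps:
s(W, L) = (L + W)/(2*W) (s(W, L) = (L + W)/((2*W)) = (L + W)*(1/(2*W)) = (L + W)/(2*W))
E(8, -9)*s(25, 6) = -9*(6 + 25)/(2*25) = -9*31/(2*25) = -9*31/50 = -279/50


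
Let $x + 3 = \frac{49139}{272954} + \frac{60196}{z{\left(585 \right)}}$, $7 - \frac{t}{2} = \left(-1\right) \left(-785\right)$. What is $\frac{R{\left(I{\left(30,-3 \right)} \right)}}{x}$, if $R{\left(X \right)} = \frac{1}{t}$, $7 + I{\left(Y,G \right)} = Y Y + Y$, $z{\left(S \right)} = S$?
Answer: $- \frac{79839045}{12432790900562} \approx -6.4217 \cdot 10^{-6}$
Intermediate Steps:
$t = -1556$ ($t = 14 - 2 \left(\left(-1\right) \left(-785\right)\right) = 14 - 1570 = -1556$)
$I{\left(Y,G \right)} = -7 + Y + Y^{2}$ ($I{\left(Y,G \right)} = -7 + \left(Y Y + Y\right) = -7 + \left(Y^{2} + Y\right) = -7 + \left(Y + Y^{2}\right) = -7 + Y + Y^{2}$)
$R{\left(X \right)} = - \frac{1}{1556}$ ($R{\left(X \right)} = \frac{1}{-1556} = - \frac{1}{1556}$)
$x = \frac{15980451029}{159678090}$ ($x = -3 + \left(\frac{49139}{272954} + \frac{60196}{585}\right) = -3 + \frac{16459485299}{159678090} = \frac{15980451029}{159678090} \approx 100.08$)
$\frac{R{\left(I{\left(30,-3 \right)} \right)}}{x} = - \frac{1}{1556 \cdot \frac{15980451029}{159678090}} = \left(- \frac{1}{1556}\right) \frac{159678090}{15980451029} = - \frac{79839045}{12432790900562}$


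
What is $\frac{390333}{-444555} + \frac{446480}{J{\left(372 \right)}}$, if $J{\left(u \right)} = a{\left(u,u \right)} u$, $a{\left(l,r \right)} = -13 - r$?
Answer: $- \frac{1413268937}{353717595} \approx -3.9955$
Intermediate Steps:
$J{\left(u \right)} = u \left(-13 - u\right)$ ($J{\left(u \right)} = \left(-13 - u\right) u = u \left(-13 - u\right)$)
$\frac{390333}{-444555} + \frac{446480}{J{\left(372 \right)}} = \frac{390333}{-444555} + \frac{446480}{\left(-1\right) 372 \left(13 + 372\right)} = 390333 \left(- \frac{1}{444555}\right) + \frac{446480}{\left(-1\right) 372 \cdot 385} = - \frac{130111}{148185} + \frac{446480}{-143220} = - \frac{130111}{148185} + 446480 \left(- \frac{1}{143220}\right) = - \frac{130111}{148185} - \frac{22324}{7161} = - \frac{1413268937}{353717595}$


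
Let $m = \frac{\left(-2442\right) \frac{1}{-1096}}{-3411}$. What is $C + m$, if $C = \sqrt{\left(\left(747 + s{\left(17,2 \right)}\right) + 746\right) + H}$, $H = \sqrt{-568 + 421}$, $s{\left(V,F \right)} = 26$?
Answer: $- \frac{407}{623076} + \sqrt{1519 + 7 i \sqrt{3}} \approx 38.974 + 0.15554 i$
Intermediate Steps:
$H = 7 i \sqrt{3}$ ($H = \sqrt{-147} = 7 i \sqrt{3} \approx 12.124 i$)
$m = - \frac{407}{623076}$ ($m = \left(-2442\right) \left(- \frac{1}{1096}\right) \left(- \frac{1}{3411}\right) = \frac{1221}{548} \left(- \frac{1}{3411}\right) = - \frac{407}{623076} \approx -0.00065321$)
$C = \sqrt{1519 + 7 i \sqrt{3}}$ ($C = \sqrt{\left(\left(747 + 26\right) + 746\right) + 7 i \sqrt{3}} = \sqrt{\left(773 + 746\right) + 7 i \sqrt{3}} = \sqrt{1519 + 7 i \sqrt{3}} \approx 38.975 + 0.1555 i$)
$C + m = \sqrt{1519 + 7 i \sqrt{3}} - \frac{407}{623076} = - \frac{407}{623076} + \sqrt{1519 + 7 i \sqrt{3}}$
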